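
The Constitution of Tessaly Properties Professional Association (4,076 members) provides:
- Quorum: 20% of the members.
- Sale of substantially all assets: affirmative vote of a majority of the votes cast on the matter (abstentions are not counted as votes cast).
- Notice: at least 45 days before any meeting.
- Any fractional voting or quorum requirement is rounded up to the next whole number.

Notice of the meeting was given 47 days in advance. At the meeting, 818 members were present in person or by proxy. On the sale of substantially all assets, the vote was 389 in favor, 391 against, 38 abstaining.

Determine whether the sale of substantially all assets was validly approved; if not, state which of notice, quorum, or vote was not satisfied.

Invalid — vote requirement not satisfied.

Notice: 47 days given; 45 required. Satisfied.
Quorum: 20% of 4,076 = 815.20, rounded up to 816; 818 present. Satisfied.
Vote: requires a majority of the votes cast (818 − 38 abstaining = 780); a majority of 780 is 391, so 391 needed; 389 in favor. Not satisfied.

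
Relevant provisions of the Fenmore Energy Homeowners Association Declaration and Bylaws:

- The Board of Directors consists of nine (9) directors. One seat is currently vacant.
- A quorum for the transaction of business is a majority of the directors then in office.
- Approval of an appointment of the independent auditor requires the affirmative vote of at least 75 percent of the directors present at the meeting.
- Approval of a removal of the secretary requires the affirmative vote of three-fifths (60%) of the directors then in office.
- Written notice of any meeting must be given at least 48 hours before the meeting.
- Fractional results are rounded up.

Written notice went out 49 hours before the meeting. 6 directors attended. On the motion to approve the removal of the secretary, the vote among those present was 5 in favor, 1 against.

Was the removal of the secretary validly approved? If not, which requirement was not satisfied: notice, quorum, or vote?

Notice: 49 hours given; 48 required (49 ≥ 48). Satisfied.
Quorum: 6 present; quorum is 5. Satisfied.
Vote: the removal of the secretary requires three-fifths of the directors then in office (8). 3/5 of 8 = 4.80, rounded up to 5, so 5 affirmative votes are needed; 5 voted in favor. Satisfied.

Valid — all requirements satisfied.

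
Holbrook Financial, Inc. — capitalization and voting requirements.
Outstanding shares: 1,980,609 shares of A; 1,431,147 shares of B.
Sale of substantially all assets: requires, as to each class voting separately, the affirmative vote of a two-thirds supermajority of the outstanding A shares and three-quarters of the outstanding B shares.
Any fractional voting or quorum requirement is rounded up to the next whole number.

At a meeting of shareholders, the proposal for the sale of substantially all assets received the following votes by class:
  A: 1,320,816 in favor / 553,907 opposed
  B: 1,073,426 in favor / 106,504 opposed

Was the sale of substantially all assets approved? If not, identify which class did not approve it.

A: 2/3 of 1980609 = 1320406; 1,320,406 required, 1,320,816 in favor — approved.
B: 3/4 of 1431147 = 1073360.25, rounded up to 1073361; 1,073,361 required, 1,073,426 in favor — approved.

Approved — every class gave the required vote.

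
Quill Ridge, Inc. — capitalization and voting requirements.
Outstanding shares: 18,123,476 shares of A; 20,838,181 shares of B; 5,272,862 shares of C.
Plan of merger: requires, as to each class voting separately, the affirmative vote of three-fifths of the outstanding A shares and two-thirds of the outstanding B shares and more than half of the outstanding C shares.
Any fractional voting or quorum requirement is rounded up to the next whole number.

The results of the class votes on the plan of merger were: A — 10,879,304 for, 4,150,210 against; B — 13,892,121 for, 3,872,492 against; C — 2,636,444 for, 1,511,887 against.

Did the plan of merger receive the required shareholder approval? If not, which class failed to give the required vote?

A: 3/5 of 18123476 = 10874085.60, rounded up to 10874086; 10,874,086 required, 10,879,304 in favor — approved.
B: 2/3 of 20838181 = 13892120.67, rounded up to 13892121; 13,892,121 required, 13,892,121 in favor — approved.
C: a majority of 5272862 is 2636432; 2,636,432 required, 2,636,444 in favor — approved.

Approved — every class gave the required vote.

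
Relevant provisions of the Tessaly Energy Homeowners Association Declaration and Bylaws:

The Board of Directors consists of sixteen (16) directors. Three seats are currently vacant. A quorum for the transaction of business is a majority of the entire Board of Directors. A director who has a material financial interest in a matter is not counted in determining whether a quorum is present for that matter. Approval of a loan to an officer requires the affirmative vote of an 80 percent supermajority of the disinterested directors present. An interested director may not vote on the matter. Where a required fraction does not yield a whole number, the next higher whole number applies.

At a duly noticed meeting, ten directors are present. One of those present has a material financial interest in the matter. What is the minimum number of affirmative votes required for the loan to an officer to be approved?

The loan to an officer requires four-fifths of the disinterested directors present (10 − 1 = 9).
4/5 of 9 = 7.20, rounded up to 8.

8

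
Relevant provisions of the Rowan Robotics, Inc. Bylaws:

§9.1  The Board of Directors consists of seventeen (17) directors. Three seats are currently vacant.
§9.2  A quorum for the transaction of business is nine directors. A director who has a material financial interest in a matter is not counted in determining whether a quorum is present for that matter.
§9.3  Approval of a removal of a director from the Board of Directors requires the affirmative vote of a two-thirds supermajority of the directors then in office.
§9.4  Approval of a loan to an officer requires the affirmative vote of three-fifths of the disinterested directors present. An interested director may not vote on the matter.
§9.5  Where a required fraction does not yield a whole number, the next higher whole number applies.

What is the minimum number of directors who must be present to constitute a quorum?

9

The quorum is fixed at 9.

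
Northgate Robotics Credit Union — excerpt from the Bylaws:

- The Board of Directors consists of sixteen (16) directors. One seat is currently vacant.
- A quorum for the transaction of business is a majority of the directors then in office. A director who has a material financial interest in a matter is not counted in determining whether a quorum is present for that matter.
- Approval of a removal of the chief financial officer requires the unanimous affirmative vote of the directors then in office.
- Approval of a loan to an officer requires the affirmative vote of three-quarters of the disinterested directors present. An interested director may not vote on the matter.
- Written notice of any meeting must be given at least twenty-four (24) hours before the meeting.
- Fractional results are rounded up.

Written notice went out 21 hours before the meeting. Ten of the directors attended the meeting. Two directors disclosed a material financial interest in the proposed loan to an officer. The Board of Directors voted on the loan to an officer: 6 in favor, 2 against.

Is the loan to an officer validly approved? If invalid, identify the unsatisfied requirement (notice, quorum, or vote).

Invalid — notice requirement not satisfied.

Notice: 21 hours given; 24 required (21 < 24). Not satisfied.
Quorum: 10 present, but the 2 interested directors do not count, leaving 8. Quorum is 8. Satisfied.
Vote: the loan to an officer requires three-fourths of the disinterested directors present (10 − 2 = 8). 3/4 of 8 = 6, so 6 affirmative votes are needed; 6 voted in favor. Satisfied.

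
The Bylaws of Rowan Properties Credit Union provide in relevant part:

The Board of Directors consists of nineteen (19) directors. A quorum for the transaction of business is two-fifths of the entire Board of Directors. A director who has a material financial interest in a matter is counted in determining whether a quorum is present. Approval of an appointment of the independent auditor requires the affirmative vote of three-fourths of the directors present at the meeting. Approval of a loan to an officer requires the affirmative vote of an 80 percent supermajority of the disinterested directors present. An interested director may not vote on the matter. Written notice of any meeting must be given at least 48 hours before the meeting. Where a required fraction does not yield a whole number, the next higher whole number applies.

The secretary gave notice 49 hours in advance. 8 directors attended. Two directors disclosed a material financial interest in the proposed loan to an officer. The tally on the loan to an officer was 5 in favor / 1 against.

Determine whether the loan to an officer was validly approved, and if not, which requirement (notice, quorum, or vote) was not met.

Notice: 49 hours given; 48 required (49 ≥ 48). Satisfied.
Quorum: 8 present (interested directors count toward quorum); quorum is 8. Satisfied.
Vote: the loan to an officer requires four-fifths of the disinterested directors present (8 − 2 = 6). 4/5 of 6 = 4.80, rounded up to 5, so 5 affirmative votes are needed; 5 voted in favor. Satisfied.

Valid — all requirements satisfied.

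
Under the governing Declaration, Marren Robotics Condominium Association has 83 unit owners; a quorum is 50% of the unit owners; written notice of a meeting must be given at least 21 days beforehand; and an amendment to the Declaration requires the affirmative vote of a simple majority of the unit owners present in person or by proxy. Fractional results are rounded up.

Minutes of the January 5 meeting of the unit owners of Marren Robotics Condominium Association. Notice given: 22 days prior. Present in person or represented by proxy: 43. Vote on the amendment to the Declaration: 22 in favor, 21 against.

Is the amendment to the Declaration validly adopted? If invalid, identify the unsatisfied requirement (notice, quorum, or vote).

Notice: 22 days given; 21 required. Satisfied.
Quorum: 50% of 83 = 41.50, rounded up to 42; 43 present. Satisfied.
Vote: requires a majority of those present (43); a majority of 43 is 22, so 22 needed; 22 in favor. Satisfied.

Valid — all requirements satisfied.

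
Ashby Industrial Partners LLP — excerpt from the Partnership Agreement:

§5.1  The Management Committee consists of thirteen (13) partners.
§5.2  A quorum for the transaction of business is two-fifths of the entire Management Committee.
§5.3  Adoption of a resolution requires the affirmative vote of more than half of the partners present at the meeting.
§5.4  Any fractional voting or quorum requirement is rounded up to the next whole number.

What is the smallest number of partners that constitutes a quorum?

2/5 of 13 = 5.20, rounded up to 6.

6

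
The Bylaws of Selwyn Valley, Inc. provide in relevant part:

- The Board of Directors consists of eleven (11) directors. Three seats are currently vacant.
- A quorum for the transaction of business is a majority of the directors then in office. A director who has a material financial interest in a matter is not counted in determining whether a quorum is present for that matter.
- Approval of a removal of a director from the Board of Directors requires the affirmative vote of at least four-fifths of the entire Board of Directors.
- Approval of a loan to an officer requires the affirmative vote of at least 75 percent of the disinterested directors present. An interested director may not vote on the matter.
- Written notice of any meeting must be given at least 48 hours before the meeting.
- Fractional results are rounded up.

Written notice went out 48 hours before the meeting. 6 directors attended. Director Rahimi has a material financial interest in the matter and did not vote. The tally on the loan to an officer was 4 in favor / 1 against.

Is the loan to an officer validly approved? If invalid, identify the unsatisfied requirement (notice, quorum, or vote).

Notice: 48 hours given; 48 required (48 ≥ 48). Satisfied.
Quorum: 6 present, but the 1 interested director does not count, leaving 5. Quorum is 5. Satisfied.
Vote: the loan to an officer requires three-fourths of the disinterested directors present (6 − 1 = 5). 3/4 of 5 = 3.75, rounded up to 4, so 4 affirmative votes are needed; 4 voted in favor. Satisfied.

Valid — all requirements satisfied.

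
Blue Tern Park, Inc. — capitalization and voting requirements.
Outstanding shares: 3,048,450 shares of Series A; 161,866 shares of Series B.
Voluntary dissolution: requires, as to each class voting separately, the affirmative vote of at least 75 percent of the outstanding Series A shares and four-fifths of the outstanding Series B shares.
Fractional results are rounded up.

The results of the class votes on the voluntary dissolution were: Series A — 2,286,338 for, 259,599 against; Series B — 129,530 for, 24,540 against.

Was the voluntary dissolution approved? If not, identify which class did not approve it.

Series A: 3/4 of 3048450 = 2286337.50, rounded up to 2286338; 2,286,338 required, 2,286,338 in favor — approved.
Series B: 4/5 of 161866 = 129492.80, rounded up to 129493; 129,493 required, 129,530 in favor — approved.

Approved — every class gave the required vote.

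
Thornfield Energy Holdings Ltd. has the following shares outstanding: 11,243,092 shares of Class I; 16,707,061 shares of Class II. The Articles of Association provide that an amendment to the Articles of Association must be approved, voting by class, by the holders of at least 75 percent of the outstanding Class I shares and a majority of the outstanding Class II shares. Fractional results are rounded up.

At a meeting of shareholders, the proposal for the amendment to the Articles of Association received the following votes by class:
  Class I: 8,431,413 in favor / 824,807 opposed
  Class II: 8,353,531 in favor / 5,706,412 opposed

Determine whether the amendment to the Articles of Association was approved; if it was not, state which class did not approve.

Not approved — the Class I shares did not give the required vote.

Class I: 3/4 of 11243092 = 8432319; 8,432,319 required, 8,431,413 in favor — not approved.
Class II: a majority of 16707061 is 8353531; 8,353,531 required, 8,353,531 in favor — approved.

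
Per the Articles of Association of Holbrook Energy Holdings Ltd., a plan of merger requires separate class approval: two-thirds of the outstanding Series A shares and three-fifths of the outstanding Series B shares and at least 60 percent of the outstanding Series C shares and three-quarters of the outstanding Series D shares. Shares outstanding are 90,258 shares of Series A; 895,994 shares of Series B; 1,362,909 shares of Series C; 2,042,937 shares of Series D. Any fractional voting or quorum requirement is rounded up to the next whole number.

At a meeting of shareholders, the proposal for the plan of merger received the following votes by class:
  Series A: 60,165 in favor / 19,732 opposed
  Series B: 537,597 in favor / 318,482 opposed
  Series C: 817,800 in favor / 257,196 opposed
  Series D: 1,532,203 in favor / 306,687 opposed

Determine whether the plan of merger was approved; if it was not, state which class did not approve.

Not approved — the Series A shares did not give the required vote.

Series A: 2/3 of 90258 = 60172; 60,172 required, 60,165 in favor — not approved.
Series B: 3/5 of 895994 = 537596.40, rounded up to 537597; 537,597 required, 537,597 in favor — approved.
Series C: 3/5 of 1362909 = 817745.40, rounded up to 817746; 817,746 required, 817,800 in favor — approved.
Series D: 3/4 of 2042937 = 1532202.75, rounded up to 1532203; 1,532,203 required, 1,532,203 in favor — approved.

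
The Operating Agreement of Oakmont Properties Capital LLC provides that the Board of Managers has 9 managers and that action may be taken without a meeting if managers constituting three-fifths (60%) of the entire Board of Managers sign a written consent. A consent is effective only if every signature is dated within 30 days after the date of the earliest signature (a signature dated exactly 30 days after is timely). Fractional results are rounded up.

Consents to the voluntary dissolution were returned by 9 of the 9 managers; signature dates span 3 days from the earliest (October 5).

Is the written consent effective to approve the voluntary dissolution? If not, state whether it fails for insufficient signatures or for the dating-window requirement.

Effective — both the signature and dating-window requirements are satisfied.

Signatures required: three-fifths (60%) of 9 — 3/5 of 9 = 5.40, rounded up to 6, so 6 needed; 9 signed. Sufficient.
Dating window: the latest signature is 3 days after the earliest; the limit is 30 days. Within the window.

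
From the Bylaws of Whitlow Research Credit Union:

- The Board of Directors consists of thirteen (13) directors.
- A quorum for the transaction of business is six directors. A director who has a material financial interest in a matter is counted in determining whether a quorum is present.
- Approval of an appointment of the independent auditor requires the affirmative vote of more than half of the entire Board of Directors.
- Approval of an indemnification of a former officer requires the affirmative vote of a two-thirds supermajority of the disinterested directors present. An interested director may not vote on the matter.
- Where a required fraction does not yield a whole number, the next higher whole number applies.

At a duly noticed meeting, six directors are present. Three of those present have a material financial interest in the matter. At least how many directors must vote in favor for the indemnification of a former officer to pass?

The indemnification of a former officer requires two-thirds of the disinterested directors present (6 − 3 = 3).
2/3 of 3 = 2.

2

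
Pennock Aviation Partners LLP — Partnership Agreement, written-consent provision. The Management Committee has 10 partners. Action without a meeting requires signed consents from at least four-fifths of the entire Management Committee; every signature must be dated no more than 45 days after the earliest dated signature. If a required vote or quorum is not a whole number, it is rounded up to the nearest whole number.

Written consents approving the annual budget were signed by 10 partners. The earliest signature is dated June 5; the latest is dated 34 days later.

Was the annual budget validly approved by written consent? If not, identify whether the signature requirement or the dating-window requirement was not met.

Signatures required: at least four-fifths of 10 — 4/5 of 10 = 8, so 8 needed; 10 signed. Sufficient.
Dating window: the latest signature is 34 days after the earliest; the limit is 45 days. Within the window.

Effective — both the signature and dating-window requirements are satisfied.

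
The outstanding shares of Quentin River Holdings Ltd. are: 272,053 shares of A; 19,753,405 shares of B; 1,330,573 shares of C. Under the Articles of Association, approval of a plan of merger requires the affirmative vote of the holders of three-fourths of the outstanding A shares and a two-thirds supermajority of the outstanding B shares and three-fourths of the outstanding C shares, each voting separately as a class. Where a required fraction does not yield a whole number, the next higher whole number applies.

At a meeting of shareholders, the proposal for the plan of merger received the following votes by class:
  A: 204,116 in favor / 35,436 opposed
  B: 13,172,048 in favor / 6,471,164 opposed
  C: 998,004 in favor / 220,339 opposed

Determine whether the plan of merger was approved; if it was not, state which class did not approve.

Approved — every class gave the required vote.

A: 3/4 of 272053 = 204039.75, rounded up to 204040; 204,040 required, 204,116 in favor — approved.
B: 2/3 of 19753405 = 13168936.67, rounded up to 13168937; 13,168,937 required, 13,172,048 in favor — approved.
C: 3/4 of 1330573 = 997929.75, rounded up to 997930; 997,930 required, 998,004 in favor — approved.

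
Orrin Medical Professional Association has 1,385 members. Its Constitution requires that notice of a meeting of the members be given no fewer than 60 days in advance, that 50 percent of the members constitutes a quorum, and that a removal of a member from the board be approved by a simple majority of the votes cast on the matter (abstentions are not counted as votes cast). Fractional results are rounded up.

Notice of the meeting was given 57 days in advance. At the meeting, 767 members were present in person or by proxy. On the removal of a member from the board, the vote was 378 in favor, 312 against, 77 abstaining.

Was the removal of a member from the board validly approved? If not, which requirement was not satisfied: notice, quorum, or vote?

Notice: 57 days given; 60 required. Not satisfied.
Quorum: 50% of 1,385 = 692.50, rounded up to 693; 767 present. Satisfied.
Vote: requires a majority of the votes cast (767 − 77 abstaining = 690); a majority of 690 is 346, so 346 needed; 378 in favor. Satisfied.

Invalid — notice requirement not satisfied.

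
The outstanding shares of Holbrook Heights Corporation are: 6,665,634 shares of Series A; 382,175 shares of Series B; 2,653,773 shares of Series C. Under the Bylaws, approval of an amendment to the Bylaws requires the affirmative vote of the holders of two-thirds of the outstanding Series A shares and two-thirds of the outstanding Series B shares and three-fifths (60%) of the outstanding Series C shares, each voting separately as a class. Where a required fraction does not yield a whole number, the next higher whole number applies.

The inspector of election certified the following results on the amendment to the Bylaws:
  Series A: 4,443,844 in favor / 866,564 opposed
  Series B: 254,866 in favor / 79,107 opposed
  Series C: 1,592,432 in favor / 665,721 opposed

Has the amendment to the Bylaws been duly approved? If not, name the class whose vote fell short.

Approved — every class gave the required vote.

Series A: 2/3 of 6665634 = 4443756; 4,443,756 required, 4,443,844 in favor — approved.
Series B: 2/3 of 382175 = 254783.33, rounded up to 254784; 254,784 required, 254,866 in favor — approved.
Series C: 3/5 of 2653773 = 1592263.80, rounded up to 1592264; 1,592,264 required, 1,592,432 in favor — approved.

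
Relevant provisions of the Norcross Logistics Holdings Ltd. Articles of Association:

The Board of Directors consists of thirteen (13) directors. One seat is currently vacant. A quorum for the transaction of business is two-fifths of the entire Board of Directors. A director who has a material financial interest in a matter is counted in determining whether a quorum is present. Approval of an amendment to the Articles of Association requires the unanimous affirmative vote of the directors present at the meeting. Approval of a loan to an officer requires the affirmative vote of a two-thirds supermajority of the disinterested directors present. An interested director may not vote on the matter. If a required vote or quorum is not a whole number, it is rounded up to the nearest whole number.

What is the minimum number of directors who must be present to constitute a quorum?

2/5 of 13 = 5.20, rounded up to 6.

6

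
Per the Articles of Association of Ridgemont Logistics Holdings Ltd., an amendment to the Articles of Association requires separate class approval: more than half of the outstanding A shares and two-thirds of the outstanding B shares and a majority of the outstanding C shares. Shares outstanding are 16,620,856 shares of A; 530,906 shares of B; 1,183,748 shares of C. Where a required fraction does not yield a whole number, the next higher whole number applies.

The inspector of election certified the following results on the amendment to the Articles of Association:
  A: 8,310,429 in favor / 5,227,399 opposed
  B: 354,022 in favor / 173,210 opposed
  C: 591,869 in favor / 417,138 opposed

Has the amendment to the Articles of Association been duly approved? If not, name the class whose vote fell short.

A: a majority of 16620856 is 8310429; 8,310,429 required, 8,310,429 in favor — approved.
B: 2/3 of 530906 = 353937.33, rounded up to 353938; 353,938 required, 354,022 in favor — approved.
C: a majority of 1183748 is 591875; 591,875 required, 591,869 in favor — not approved.

Not approved — the C shares did not give the required vote.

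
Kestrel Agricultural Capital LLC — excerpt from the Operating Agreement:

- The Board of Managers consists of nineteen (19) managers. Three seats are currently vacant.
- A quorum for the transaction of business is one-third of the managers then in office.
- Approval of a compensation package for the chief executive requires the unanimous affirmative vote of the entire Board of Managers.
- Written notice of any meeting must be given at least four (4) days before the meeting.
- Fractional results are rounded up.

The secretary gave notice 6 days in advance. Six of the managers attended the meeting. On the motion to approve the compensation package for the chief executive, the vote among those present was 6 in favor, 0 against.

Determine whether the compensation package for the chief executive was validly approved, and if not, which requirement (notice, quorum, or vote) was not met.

Notice: 6 days given; 4 required (6 ≥ 4). Satisfied.
Quorum: 6 present; quorum is 6. Satisfied.
Vote: the compensation package for the chief executive requires the unanimous vote of the entire Board of Managers (19). Unanimous means all 19, so 19 affirmative votes are needed; 6 voted in favor. Not satisfied.

Invalid — vote requirement not satisfied.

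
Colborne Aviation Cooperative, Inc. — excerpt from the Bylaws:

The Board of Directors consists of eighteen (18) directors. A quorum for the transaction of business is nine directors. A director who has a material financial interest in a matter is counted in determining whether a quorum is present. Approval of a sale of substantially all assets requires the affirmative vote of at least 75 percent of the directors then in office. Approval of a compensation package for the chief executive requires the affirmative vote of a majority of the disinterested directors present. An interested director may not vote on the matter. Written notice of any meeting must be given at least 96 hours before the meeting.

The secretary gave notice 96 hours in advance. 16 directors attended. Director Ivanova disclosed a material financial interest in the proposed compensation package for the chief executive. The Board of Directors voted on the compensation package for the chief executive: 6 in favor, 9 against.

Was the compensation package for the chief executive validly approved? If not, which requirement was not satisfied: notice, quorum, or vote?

Notice: 96 hours given; 96 required (96 ≥ 96). Satisfied.
Quorum: 16 present (interested directors count toward quorum); quorum is 9. Satisfied.
Vote: the compensation package for the chief executive requires a majority of the disinterested directors present (16 − 1 = 15). A majority of 15 is 8, so 8 affirmative votes are needed; 6 voted in favor. Not satisfied.

Invalid — vote requirement not satisfied.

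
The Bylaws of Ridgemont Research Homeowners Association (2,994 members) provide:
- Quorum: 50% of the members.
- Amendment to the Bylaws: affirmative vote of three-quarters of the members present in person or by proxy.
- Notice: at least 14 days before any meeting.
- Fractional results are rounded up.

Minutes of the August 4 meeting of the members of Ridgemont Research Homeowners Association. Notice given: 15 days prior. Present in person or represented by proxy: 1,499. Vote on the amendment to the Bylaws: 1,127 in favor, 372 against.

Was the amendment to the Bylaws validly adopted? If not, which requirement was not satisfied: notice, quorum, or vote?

Notice: 15 days given; 14 required. Satisfied.
Quorum: 50% of 2,994 = 1,497; 1,499 present. Satisfied.
Vote: requires three-fourths of those present (1,499); 3/4 of 1499 = 1124.25, rounded up to 1125, so 1,125 needed; 1,127 in favor. Satisfied.

Valid — all requirements satisfied.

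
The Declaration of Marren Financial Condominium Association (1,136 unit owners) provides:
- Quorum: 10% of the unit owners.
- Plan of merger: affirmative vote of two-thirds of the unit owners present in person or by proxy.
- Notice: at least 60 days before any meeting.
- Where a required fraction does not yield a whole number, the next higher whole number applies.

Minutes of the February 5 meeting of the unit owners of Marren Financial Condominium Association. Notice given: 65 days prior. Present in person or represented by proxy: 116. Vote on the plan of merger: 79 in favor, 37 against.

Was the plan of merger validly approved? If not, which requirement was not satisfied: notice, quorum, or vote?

Valid — all requirements satisfied.

Notice: 65 days given; 60 required. Satisfied.
Quorum: 10% of 1,136 = 113.60, rounded up to 114; 116 present. Satisfied.
Vote: requires two-thirds of those present (116); 2/3 of 116 = 77.33, rounded up to 78, so 78 needed; 79 in favor. Satisfied.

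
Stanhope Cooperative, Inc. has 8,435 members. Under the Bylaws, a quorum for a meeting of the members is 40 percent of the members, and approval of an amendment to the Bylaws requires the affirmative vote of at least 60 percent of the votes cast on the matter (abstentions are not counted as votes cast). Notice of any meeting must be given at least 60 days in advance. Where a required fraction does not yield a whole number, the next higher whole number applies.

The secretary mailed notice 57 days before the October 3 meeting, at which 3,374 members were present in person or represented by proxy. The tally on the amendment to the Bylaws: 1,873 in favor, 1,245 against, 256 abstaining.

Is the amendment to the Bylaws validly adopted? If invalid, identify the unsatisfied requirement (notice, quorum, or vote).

Notice: 57 days given; 60 required. Not satisfied.
Quorum: 40% of 8,435 = 3,374; 3,374 present. Satisfied.
Vote: requires three-fifths of the votes cast (3,374 − 256 abstaining = 3,118); 3/5 of 3118 = 1870.80, rounded up to 1871, so 1,871 needed; 1,873 in favor. Satisfied.

Invalid — notice requirement not satisfied.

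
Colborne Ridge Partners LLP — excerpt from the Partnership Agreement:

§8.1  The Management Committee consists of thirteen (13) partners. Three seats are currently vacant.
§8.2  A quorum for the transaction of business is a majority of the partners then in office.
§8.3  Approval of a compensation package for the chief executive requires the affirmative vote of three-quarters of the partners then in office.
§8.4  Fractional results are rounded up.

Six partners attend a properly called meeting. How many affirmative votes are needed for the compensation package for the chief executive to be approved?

The compensation package for the chief executive requires three-fourths of the partners then in office (10).
3/4 of 10 = 7.50, rounded up to 8.
(Only 6 can vote, so the compensation package for the chief executive cannot pass at this meeting, but the required vote is still 8.)

8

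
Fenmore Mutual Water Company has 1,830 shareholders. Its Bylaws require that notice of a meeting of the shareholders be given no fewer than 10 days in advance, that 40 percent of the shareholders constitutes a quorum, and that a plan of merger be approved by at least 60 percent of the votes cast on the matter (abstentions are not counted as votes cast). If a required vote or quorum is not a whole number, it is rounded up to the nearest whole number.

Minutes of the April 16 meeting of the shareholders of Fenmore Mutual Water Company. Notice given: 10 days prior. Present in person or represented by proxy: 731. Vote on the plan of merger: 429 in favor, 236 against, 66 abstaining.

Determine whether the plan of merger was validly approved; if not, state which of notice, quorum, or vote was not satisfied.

Invalid — quorum requirement not satisfied.

Notice: 10 days given; 10 required. Satisfied.
Quorum: 40% of 1,830 = 732; 731 present. Not satisfied.
Vote: requires three-fifths of the votes cast (731 − 66 abstaining = 665); 3/5 of 665 = 399, so 399 needed; 429 in favor. Satisfied.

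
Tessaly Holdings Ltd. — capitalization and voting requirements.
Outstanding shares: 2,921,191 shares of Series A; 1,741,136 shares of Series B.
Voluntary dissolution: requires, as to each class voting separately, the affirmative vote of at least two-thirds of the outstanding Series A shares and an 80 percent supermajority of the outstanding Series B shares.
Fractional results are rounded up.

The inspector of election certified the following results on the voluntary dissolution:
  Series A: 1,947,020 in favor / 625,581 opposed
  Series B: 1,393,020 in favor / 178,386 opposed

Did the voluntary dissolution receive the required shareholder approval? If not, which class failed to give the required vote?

Series A: 2/3 of 2921191 = 1947460.67, rounded up to 1947461; 1,947,461 required, 1,947,020 in favor — not approved.
Series B: 4/5 of 1741136 = 1392908.80, rounded up to 1392909; 1,392,909 required, 1,393,020 in favor — approved.

Not approved — the Series A shares did not give the required vote.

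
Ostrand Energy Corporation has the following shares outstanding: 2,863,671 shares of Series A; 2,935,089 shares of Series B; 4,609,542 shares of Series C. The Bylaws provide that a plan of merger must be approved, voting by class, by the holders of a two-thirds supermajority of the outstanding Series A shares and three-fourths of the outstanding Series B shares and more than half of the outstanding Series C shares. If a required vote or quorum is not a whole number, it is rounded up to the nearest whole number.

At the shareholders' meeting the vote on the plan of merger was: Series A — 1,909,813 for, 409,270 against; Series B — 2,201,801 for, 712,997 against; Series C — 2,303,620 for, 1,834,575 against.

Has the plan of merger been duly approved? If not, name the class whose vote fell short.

Series A: 2/3 of 2863671 = 1909114; 1,909,114 required, 1,909,813 in favor — approved.
Series B: 3/4 of 2935089 = 2201316.75, rounded up to 2201317; 2,201,317 required, 2,201,801 in favor — approved.
Series C: a majority of 4609542 is 2304772; 2,304,772 required, 2,303,620 in favor — not approved.

Not approved — the Series C shares did not give the required vote.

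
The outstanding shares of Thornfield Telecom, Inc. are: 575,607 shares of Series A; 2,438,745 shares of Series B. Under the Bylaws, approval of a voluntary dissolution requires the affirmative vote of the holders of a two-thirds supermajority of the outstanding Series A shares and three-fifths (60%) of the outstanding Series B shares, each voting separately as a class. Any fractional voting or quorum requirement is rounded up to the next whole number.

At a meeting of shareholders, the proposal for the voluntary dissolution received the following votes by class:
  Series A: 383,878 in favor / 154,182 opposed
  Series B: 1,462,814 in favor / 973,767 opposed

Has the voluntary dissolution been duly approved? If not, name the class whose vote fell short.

Series A: 2/3 of 575607 = 383738; 383,738 required, 383,878 in favor — approved.
Series B: 3/5 of 2438745 = 1463247; 1,463,247 required, 1,462,814 in favor — not approved.

Not approved — the Series B shares did not give the required vote.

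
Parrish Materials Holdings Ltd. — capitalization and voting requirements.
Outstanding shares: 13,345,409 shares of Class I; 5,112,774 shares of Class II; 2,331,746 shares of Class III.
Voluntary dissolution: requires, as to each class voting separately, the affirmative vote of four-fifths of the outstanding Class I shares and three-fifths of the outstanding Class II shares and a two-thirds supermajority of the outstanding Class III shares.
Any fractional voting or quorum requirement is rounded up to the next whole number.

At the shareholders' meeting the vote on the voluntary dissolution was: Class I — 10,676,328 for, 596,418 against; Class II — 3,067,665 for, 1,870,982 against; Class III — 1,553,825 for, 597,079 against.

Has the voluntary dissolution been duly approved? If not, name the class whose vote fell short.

Not approved — the Class III shares did not give the required vote.

Class I: 4/5 of 13345409 = 10676327.20, rounded up to 10676328; 10,676,328 required, 10,676,328 in favor — approved.
Class II: 3/5 of 5112774 = 3067664.40, rounded up to 3067665; 3,067,665 required, 3,067,665 in favor — approved.
Class III: 2/3 of 2331746 = 1554497.33, rounded up to 1554498; 1,554,498 required, 1,553,825 in favor — not approved.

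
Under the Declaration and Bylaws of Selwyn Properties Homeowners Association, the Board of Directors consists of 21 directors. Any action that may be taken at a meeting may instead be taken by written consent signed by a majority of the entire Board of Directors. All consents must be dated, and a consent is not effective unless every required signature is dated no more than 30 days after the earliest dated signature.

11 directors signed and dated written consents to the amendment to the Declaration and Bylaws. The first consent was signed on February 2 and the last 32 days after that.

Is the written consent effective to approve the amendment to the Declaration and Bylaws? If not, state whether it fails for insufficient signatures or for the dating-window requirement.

Not effective — dating-window requirement not satisfied.

Signatures required: a majority of 21 — a majority of 21 is 11, so 11 needed; 11 signed. Sufficient.
Dating window: the latest signature is 32 days after the earliest; the limit is 30 days. Outside the window.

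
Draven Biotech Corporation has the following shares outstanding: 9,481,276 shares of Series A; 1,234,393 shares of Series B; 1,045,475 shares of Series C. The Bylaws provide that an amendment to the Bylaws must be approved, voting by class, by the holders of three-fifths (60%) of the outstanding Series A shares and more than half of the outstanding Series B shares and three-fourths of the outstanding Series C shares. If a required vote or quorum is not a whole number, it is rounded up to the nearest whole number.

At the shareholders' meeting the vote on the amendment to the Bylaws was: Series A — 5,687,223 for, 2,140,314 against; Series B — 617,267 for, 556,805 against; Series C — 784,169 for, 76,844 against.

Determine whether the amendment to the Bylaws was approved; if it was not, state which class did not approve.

Not approved — the Series A shares did not give the required vote.

Series A: 3/5 of 9481276 = 5688765.60, rounded up to 5688766; 5,688,766 required, 5,687,223 in favor — not approved.
Series B: a majority of 1234393 is 617197; 617,197 required, 617,267 in favor — approved.
Series C: 3/4 of 1045475 = 784106.25, rounded up to 784107; 784,107 required, 784,169 in favor — approved.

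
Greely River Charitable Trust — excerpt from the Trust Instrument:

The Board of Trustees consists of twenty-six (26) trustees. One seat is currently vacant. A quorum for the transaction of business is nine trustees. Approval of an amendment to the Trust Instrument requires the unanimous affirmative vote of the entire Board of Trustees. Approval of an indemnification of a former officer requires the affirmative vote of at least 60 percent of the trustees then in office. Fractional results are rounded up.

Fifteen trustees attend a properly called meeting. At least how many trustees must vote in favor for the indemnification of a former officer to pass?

15

The indemnification of a former officer requires three-fifths of the trustees then in office (25).
3/5 of 25 = 15.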